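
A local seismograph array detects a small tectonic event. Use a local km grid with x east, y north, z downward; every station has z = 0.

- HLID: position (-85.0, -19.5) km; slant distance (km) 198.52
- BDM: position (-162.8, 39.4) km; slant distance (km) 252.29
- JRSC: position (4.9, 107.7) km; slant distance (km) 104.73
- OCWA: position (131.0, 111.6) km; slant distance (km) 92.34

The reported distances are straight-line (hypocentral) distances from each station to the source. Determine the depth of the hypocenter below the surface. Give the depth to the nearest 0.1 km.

65.0 km

Each station gives a sphere (x−x_i)² + (y−y_i)² + z² = d_i² (stations at z=0).
Subtracting the HLID sphere from BDM and JRSC: z² cancels, leaving linear equations in x and y:
-155.6 x + 117.8 y = -3789.10
179.8 x + 254.4 y = 32459.87
Solving: x ≈ 78.791, y ≈ 71.908 km (keep extra digits for the depth step; rounded: 78.8, 71.9).
Then from the HLID sphere: z² = 198.52² − (x + 85.0)² − (y + 19.5)² with x = 78.791, y = 71.908, so z ≈ 65.018 ≈ 65.0 km.
Check against OCWA (with the unrounded solution): distance 92.35 ≈ 92.34 km. ✓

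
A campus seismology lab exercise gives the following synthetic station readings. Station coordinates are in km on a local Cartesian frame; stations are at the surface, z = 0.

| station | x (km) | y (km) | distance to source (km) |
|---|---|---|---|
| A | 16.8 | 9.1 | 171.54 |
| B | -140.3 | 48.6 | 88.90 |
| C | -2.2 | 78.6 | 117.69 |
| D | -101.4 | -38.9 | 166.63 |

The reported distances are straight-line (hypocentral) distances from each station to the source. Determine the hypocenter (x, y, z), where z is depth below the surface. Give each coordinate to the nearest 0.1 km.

Each station gives a sphere (x−x_i)² + (y−y_i)² + z² = d_i² (stations at z=0).
Subtracting the A sphere from B and C: z² cancels, leaving linear equations in x and y:
-314.2 x + 79.0 y = 43203.76
-38.0 x + 139.0 y = 21392.79
Solving: x ≈ -106.100, y ≈ 124.899 km (keep extra digits for the depth step; rounded: -106.1, 124.9).
Then from the A sphere: z² = 171.54² − (x − 16.8)² − (y − 9.1)² with x = -106.100, y = 124.899, so z ≈ 30.202 ≈ 30.2 km.

(-106.1, 124.9, 30.2)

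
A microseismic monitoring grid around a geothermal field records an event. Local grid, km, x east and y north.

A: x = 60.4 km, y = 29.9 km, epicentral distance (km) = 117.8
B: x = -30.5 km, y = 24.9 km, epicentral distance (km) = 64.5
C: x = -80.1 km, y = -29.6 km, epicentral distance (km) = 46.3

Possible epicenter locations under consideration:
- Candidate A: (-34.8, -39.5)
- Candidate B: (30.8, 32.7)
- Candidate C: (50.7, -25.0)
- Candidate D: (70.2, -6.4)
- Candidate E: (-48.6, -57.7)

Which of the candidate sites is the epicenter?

For each candidate, compare |candidate − station| to the reported distance:
Candidate A: residuals A 0.0, B 0.0, C 0.1 → max 0.1 km
Candidate B: residuals A 88.1, B 2.7, C 80.9 → max 88.1 km
Candidate C: residuals A 62.0, B 30.8, C 84.6 → max 84.6 km
Candidate D: residuals A 80.2, B 41.0, C 105.8 → max 105.8 km
Candidate E: residuals A 22.0, B 20.1, C 4.1 → max 22.0 km
Only Candidate A has all residuals ≈ 0.

Candidate A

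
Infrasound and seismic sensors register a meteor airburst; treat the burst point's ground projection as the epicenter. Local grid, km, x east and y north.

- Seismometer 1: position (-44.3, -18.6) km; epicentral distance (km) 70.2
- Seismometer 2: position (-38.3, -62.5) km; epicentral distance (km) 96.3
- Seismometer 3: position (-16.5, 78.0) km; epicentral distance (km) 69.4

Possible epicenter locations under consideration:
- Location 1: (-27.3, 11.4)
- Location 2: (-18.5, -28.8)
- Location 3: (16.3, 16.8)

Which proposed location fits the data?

For each candidate, compare |candidate − station| to the reported distance:
Location 1: residuals Seismometer 1 35.7, Seismometer 2 21.6, Seismometer 3 1.9 → max 35.7 km
Location 2: residuals Seismometer 1 42.5, Seismometer 2 57.2, Seismometer 3 37.4 → max 57.2 km
Location 3: residuals Seismometer 1 0.0, Seismometer 2 0.0, Seismometer 3 0.0 → max 0.0 km
Only Location 3 has all residuals ≈ 0.

Location 3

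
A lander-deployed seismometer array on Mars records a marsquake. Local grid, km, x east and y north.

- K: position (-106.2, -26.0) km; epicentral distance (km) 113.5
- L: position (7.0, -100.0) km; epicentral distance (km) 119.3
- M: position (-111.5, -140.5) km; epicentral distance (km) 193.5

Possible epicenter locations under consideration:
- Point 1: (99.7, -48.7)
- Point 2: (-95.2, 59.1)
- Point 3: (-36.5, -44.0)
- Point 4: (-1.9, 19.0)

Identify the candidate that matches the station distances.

For each candidate, compare |candidate − station| to the reported distance:
Point 1: residuals K 93.6, L 13.4, M 36.8 → max 93.6 km
Point 2: residuals K 27.7, L 69.8, M 6.8 → max 69.8 km
Point 3: residuals K 41.5, L 48.4, M 71.3 → max 71.3 km
Point 4: residuals K 0.1, L 0.0, M 0.0 → max 0.1 km
Only Point 4 has all residuals ≈ 0.

Point 4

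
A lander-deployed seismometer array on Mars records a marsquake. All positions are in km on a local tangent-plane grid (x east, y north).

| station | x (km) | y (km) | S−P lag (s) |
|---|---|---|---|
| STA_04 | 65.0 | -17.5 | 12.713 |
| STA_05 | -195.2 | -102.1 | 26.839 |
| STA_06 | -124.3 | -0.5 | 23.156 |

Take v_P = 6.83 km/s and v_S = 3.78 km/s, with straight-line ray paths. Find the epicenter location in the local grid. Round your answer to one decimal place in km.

31.3 km east, -119.7 km north

Distance from S−P lag: d = Δt · v_P v_S / (v_P − v_S) = Δt · (6.83·3.78)/(6.83−3.78) ≈ 8.4647·Δt.
So d_STA_04 = 107.61, d_STA_05 = 227.18, d_STA_06 = 196.01 km.
Circle about each station: (x − 65.0)² + (y + 17.5)² = 107.61²; (x + 195.2)² + (y + 102.1)² = 227.18²; (x + 124.3)² + (y + 0.5)² = 196.01².
Subtracting the STA_04 equation from the STA_05 and STA_06 equations removes the quadratic terms:
-520.4 x − 169.2 y = 3965.36
-378.6 x + 34.0 y = -15920.52
Solving the 2×2 system: x ≈ 31.3, y ≈ -119.7 km.
Check against STA_04 (with the unrounded x, y): √((x − 65.0)²+(y + 17.5)²) = 107.62 ≈ 107.61 km. ✓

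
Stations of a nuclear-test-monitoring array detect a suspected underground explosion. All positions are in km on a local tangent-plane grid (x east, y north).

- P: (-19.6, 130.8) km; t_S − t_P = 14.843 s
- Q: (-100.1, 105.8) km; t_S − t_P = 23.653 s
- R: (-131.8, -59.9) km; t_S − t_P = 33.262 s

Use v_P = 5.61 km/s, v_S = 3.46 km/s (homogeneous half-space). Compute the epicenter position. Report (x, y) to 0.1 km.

x ≈ 113.3 km, y ≈ 113.6 km

Distance from S−P lag: d = Δt · v_P v_S / (v_P − v_S) = Δt · (5.61·3.46)/(5.61−3.46) ≈ 9.0282·Δt.
So d_P = 134.01, d_Q = 213.54, d_R = 300.30 km.
Circle about each station: (x + 19.6)² + (y − 130.8)² = 134.01²; (x + 100.1)² + (y − 105.8)² = 213.54²; (x + 131.8)² + (y + 59.9)² = 300.30².
Subtracting the P equation from the Q and R equations removes the quadratic terms:
-161.0 x − 50.0 y = -23919.80
-224.4 x − 381.4 y = -68754.96
Solving the 2×2 system: x ≈ 113.3, y ≈ 113.6 km.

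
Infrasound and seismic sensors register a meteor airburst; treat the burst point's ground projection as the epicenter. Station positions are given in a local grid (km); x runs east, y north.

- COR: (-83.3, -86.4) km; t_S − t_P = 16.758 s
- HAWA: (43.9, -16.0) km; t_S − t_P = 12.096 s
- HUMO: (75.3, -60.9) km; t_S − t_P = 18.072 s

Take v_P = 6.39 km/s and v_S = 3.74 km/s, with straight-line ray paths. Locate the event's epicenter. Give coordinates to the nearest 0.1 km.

x ≈ -36.8 km, y ≈ 57.4 km

Distance from S−P lag: d = Δt · v_P v_S / (v_P − v_S) = Δt · (6.39·3.74)/(6.39−3.74) ≈ 9.0183·Δt.
So d_COR = 151.13, d_HAWA = 109.09, d_HUMO = 162.98 km.
Circle about each station: (x + 83.3)² + (y + 86.4)² = 151.13²; (x − 43.9)² + (y + 16.0)² = 109.09²; (x − 75.3)² + (y + 60.9)² = 162.98².
Subtracting the COR equation from the HAWA and HUMO equations removes the quadratic terms:
254.4 x + 140.8 y = -1280.99
317.2 x + 51.0 y = -8747.15
Solving the 2×2 system: x ≈ -36.8, y ≈ 57.4 km.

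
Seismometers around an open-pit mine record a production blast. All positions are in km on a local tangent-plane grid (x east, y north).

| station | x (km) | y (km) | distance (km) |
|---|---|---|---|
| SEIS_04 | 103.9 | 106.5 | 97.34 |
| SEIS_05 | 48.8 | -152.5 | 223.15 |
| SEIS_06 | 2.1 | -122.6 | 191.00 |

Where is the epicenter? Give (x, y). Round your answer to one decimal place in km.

Circle about each station: (x − 103.9)² + (y − 106.5)² = 97.34²; (x − 48.8)² + (y + 152.5)² = 223.15²; (x − 2.1)² + (y + 122.6)² = 191.00².
Subtracting the SEIS_04 equation from the SEIS_05 and SEIS_06 equations removes the quadratic terms:
-110.2 x − 518.0 y = -36820.62
-203.6 x − 458.2 y = -34108.21
Solving the 2×2 system: x ≈ 14.5, y ≈ 68.0 km.
Check against SEIS_04 (with the unrounded x, y): √((x − 103.9)²+(y − 106.5)²) = 97.34 ≈ 97.34 km. ✓

14.5 km east, 68.0 km north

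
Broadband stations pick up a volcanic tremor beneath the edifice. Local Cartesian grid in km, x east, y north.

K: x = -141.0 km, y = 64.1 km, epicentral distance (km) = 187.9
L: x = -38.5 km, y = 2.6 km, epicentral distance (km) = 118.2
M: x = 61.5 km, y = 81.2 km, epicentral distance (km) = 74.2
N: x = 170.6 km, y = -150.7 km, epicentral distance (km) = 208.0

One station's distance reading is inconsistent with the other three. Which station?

Solve using three stations at a time. Using K, M, N (subtract circle equations pairwise → linear system) gives (x, y) ≈ (39.1, 10.5).
Distances from that point to each station vs reported:
  K: calculated 187.9 vs reported 187.9 → residual 0.0 km
  L: calculated 78.0 vs reported 118.2 → residual 40.2 km
  M: calculated 74.2 vs reported 74.2 → residual 0.0 km
  N: calculated 208.0 vs reported 208.0 → residual 0.0 km
K, M, N are mutually consistent (residuals ≈ 0); L is off by 40.2 km.

L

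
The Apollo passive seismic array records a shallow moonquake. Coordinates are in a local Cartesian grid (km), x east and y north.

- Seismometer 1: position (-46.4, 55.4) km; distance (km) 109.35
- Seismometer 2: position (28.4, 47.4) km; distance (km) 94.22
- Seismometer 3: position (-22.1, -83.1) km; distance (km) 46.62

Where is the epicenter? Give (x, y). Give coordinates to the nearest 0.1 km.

Circle about each station: (x + 46.4)² + (y − 55.4)² = 109.35²; (x − 28.4)² + (y − 47.4)² = 94.22²; (x + 22.1)² + (y + 83.1)² = 46.62².
Subtracting the Seismometer 1 equation from the Seismometer 2 and Seismometer 3 equations removes the quadratic terms:
149.6 x − 16.0 y = 911.21
48.6 x − 277.0 y = 11955.90
Solving the 2×2 system: x ≈ 1.5, y ≈ -42.9 km.

x ≈ 1.5 km, y ≈ -42.9 km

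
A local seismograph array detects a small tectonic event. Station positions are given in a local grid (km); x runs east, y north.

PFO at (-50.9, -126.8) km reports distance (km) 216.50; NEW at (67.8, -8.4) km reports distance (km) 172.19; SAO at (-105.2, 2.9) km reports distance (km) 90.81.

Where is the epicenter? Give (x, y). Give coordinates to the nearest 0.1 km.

(-74.6, 88.4)

Circle about each station: (x + 50.9)² + (y + 126.8)² = 216.50²; (x − 67.8)² + (y + 8.4)² = 172.19²; (x + 105.2)² + (y − 2.9)² = 90.81².
Subtracting pairs of circle equations eliminates x²+y² and gives linear equations (the radical axes):
237.4 x + 236.8 y = 3221.20
-108.6 x + 259.4 y = 31032.19
Solving the 2×2 system: x ≈ -74.6, y ≈ 88.4 km.
Check against PFO (with the unrounded x, y): √((x + 50.9)²+(y + 126.8)²) = 216.50 ≈ 216.50 km. ✓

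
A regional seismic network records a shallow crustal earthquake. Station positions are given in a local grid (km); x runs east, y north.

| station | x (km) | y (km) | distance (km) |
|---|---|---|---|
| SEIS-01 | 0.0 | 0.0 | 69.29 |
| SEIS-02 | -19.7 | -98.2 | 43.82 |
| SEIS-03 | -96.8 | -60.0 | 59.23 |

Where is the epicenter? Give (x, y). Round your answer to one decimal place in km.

(-37.6, -58.2)

Circle about each station: x² + y² = 69.29²; (x + 19.7)² + (y + 98.2)² = 43.82²; (x + 96.8)² + (y + 60.0)² = 59.23².
Subtracting the SEIS-01 equation from the SEIS-02 and SEIS-03 equations removes the quadratic terms:
-39.4 x − 196.4 y = 12912.24
-193.6 x − 120.0 y = 14263.15
Solving the 2×2 system: x ≈ -37.6, y ≈ -58.2 km.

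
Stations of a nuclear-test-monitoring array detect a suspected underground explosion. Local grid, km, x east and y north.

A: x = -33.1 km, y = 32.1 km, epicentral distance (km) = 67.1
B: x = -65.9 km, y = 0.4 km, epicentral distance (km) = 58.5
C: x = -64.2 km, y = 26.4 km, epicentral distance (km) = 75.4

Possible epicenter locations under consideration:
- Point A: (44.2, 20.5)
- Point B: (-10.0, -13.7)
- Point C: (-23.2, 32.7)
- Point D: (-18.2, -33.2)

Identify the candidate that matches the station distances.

For each candidate, compare |candidate − station| to the reported distance:
Point A: residuals A 11.1, B 53.4, C 33.2 → max 53.4 km
Point B: residuals A 15.8, B 0.8, C 8.0 → max 15.8 km
Point C: residuals A 57.2, B 5.0, C 33.9 → max 57.2 km
Point D: residuals A 0.1, B 0.2, C 0.1 → max 0.2 km
Only Point D has all residuals ≈ 0.

Point D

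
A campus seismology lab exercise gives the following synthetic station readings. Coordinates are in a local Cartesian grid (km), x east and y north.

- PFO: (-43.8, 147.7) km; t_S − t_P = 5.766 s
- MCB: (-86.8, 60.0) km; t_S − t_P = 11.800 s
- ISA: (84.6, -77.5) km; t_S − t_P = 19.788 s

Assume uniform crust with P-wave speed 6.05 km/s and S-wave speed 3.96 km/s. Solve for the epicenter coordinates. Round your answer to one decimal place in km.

Distance from S−P lag: d = Δt · v_P v_S / (v_P − v_S) = Δt · (6.05·3.96)/(6.05−3.96) ≈ 11.4632·Δt.
So d_PFO = 66.10, d_MCB = 135.27, d_ISA = 226.83 km.
Circle about each station: (x + 43.8)² + (y − 147.7)² = 66.10²; (x + 86.8)² + (y − 60.0)² = 135.27²; (x − 84.6)² + (y + 77.5)² = 226.83².
Subtracting pairs of circle equations eliminates x²+y² and gives linear equations (the radical axes):
-86.0 x − 175.4 y = -26528.25
256.8 x − 450.4 y = -57652.96
Solving the 2×2 system: x ≈ 21.9, y ≈ 140.5 km.

x ≈ 21.9 km, y ≈ 140.5 km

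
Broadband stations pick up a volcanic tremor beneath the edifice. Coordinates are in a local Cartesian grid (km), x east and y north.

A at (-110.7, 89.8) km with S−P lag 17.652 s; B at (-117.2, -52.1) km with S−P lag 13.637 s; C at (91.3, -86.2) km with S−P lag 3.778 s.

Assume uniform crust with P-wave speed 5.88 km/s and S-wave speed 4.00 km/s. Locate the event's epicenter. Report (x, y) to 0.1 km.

53.3 km east, -58.1 km north

Distance from S−P lag: d = Δt · v_P v_S / (v_P − v_S) = Δt · (5.88·4.00)/(5.88−4.00) ≈ 12.5106·Δt.
So d_A = 220.84, d_B = 170.61, d_C = 47.27 km.
Circle about each station: (x + 110.7)² + (y − 89.8)² = 220.84²; (x + 117.2)² + (y + 52.1)² = 170.61²; (x − 91.3)² + (y + 86.2)² = 47.27².
Subtracting the A equation from the B and C equations removes the quadratic terms:
-13.0 x − 283.8 y = 15794.25
404.0 x − 352.0 y = 41983.45
Solving the 2×2 system: x ≈ 53.3, y ≈ -58.1 km.
Check against A (with the unrounded x, y): √((x + 110.7)²+(y − 89.8)²) = 220.84 ≈ 220.84 km. ✓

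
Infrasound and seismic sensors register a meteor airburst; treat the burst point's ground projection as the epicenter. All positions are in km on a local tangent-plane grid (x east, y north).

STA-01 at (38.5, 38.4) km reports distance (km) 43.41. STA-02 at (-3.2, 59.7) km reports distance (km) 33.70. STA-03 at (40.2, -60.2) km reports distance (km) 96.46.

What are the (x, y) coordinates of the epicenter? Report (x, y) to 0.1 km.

-3.1 km east, 26.0 km north

Circle about each station: (x − 38.5)² + (y − 38.4)² = 43.41²; (x + 3.2)² + (y − 59.7)² = 33.70²; (x − 40.2)² + (y + 60.2)² = 96.46².
Subtracting pairs of circle equations eliminates x²+y² and gives linear equations (the radical axes):
-83.4 x + 42.6 y = 1366.26
3.4 x − 197.2 y = -5136.83
Solving the 2×2 system: x ≈ -3.1, y ≈ 26.0 km.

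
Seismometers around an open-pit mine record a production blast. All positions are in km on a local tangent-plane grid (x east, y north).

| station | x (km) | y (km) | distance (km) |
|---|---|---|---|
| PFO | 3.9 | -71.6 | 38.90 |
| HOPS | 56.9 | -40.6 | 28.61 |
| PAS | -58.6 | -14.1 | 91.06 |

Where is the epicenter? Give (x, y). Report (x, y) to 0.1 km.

(28.3, -41.3)

Circle about each station: (x − 3.9)² + (y + 71.6)² = 38.90²; (x − 56.9)² + (y + 40.6)² = 28.61²; (x + 58.6)² + (y + 14.1)² = 91.06².
Subtracting the PFO equation from the HOPS and PAS equations removes the quadratic terms:
106.0 x + 62.0 y = 438.88
-125.0 x + 115.0 y = -8287.71
Solving the 2×2 system: x ≈ 28.3, y ≈ -41.3 km.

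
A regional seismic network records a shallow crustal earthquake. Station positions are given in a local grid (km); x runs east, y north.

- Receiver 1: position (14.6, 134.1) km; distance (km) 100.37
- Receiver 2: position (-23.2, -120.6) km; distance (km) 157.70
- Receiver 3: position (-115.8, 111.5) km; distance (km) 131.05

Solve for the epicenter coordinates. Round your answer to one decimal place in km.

Circle about each station: (x − 14.6)² + (y − 134.1)² = 100.37²; (x + 23.2)² + (y + 120.6)² = 157.70²; (x + 115.8)² + (y − 111.5)² = 131.05².
Subtracting the Receiver 1 equation from the Receiver 2 and Receiver 3 equations removes the quadratic terms:
-75.6 x − 509.4 y = -17908.52
-260.8 x − 45.2 y = 545.95
Solving the 2×2 system: x ≈ -8.4, y ≈ 36.4 km.

x ≈ -8.4 km, y ≈ 36.4 km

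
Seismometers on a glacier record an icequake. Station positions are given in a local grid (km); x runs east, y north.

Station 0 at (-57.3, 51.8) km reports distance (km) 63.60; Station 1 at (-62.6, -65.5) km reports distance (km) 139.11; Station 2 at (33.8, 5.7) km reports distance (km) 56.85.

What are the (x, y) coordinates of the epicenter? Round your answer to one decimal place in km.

x ≈ 6.2 km, y ≈ 55.4 km

Circle about each station: (x + 57.3)² + (y − 51.8)² = 63.60²; (x + 62.6)² + (y + 65.5)² = 139.11²; (x − 33.8)² + (y − 5.7)² = 56.85².
Subtracting the Station 0 equation from the Station 1 and Station 2 equations removes the quadratic terms:
-10.6 x − 234.6 y = -13064.15
182.2 x − 92.2 y = -3978.56
Solving the 2×2 system: x ≈ 6.2, y ≈ 55.4 km.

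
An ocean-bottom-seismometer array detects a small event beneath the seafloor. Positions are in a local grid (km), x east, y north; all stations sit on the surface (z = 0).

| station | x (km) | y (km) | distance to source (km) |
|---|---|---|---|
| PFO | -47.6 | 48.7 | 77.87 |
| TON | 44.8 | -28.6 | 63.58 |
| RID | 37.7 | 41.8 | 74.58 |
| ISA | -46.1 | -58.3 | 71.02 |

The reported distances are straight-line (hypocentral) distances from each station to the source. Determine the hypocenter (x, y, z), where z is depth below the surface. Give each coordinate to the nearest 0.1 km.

x ≈ -6.4 km, y ≈ -9.0 km, depth ≈ 32.2 km

Each station gives a sphere (x−x_i)² + (y−y_i)² + z² = d_i² (stations at z=0).
Subtracting the PFO sphere from TON and RID: z² cancels, leaving linear equations in x and y:
184.8 x − 154.6 y = 208.87
170.6 x − 13.8 y = -967.36
Solving: x ≈ -6.398, y ≈ -8.999 km (keep extra digits for the depth step; rounded: -6.4, -9.0).
Then from the PFO sphere: z² = 77.87² − (x + 47.6)² − (y − 48.7)² with x = -6.398, y = -8.999, so z ≈ 32.202 ≈ 32.2 km.
Check against ISA (with the unrounded solution): distance 71.02 ≈ 71.02 km. ✓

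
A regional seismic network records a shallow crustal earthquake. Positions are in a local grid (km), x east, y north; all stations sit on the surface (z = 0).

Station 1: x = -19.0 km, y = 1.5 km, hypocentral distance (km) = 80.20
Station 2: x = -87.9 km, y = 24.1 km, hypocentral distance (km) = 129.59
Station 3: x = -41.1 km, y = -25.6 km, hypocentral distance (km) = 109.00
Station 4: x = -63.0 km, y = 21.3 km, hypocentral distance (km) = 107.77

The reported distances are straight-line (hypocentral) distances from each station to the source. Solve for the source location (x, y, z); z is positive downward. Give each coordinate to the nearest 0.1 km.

Each station gives a sphere (x−x_i)² + (y−y_i)² + z² = d_i² (stations at z=0).
Subtracting the Station 1 sphere from Station 2 and Station 3: z² cancels, leaving linear equations in x and y:
-137.8 x + 45.2 y = -2417.56
-44.2 x − 54.2 y = -3467.64
Solving: x ≈ 30.398, y ≈ 39.189 km (keep extra digits for the depth step; rounded: 30.4, 39.2).
Then from the Station 1 sphere: z² = 80.20² − (x + 19.0)² − (y − 1.5)² with x = 30.398, y = 39.189, so z ≈ 50.709 ≈ 50.7 km.

(30.4, 39.2, 50.7)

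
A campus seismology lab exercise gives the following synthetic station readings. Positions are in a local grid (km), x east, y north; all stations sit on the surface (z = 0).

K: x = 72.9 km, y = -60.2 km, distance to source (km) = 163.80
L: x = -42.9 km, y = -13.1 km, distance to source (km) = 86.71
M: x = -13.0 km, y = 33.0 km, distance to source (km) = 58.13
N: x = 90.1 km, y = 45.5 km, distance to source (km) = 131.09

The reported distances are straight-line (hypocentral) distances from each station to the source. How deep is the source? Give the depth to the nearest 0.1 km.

Each station gives a sphere (x−x_i)² + (y−y_i)² + z² = d_i² (stations at z=0).
Subtracting the K sphere from L and M: z² cancels, leaving linear equations in x and y:
-231.6 x + 94.2 y = 12385.39
-171.8 x + 186.4 y = 15770.89
Solving: x ≈ -30.497, y ≈ 56.499 km (keep extra digits for the depth step; rounded: -30.5, 56.5).
Then from the K sphere: z² = 163.80² − (x − 72.9)² − (y + 60.2)² with x = -30.497, y = 56.499, so z ≈ 50.208 ≈ 50.2 km.

z ≈ 50.2 km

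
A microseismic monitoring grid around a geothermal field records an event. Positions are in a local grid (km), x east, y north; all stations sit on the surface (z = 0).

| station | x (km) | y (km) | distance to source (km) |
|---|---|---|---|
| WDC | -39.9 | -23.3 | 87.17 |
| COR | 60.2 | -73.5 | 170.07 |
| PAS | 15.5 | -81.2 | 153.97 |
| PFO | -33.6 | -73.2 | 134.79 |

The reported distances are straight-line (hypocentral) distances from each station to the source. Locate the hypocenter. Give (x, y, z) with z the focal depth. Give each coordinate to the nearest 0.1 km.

x ≈ -43.6 km, y ≈ 56.8 km, depth ≈ 34.2 km

Each station gives a sphere (x−x_i)² + (y−y_i)² + z² = d_i² (stations at z=0).
Subtracting the WDC sphere from COR and PAS: z² cancels, leaving linear equations in x and y:
200.2 x − 100.4 y = -14433.81
110.8 x − 115.8 y = -11409.36
Solving: x ≈ -43.614, y ≈ 56.796 km (keep extra digits for the depth step; rounded: -43.6, 56.8).
Then from the WDC sphere: z² = 87.17² − (x + 39.9)² − (y + 23.3)² with x = -43.614, y = 56.796, so z ≈ 34.197 ≈ 34.2 km.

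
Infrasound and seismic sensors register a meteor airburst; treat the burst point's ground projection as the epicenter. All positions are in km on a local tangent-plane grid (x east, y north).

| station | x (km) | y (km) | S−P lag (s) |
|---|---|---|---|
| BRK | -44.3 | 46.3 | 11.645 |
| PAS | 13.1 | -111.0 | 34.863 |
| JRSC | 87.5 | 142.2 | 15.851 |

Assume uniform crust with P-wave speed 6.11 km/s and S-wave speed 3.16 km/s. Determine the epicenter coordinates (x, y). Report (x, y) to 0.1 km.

(-12.8, 115.7)

Distance from S−P lag: d = Δt · v_P v_S / (v_P − v_S) = Δt · (6.11·3.16)/(6.11−3.16) ≈ 6.5449·Δt.
So d_BRK = 76.22, d_PAS = 228.18, d_JRSC = 103.74 km.
Circle about each station: (x + 44.3)² + (y − 46.3)² = 76.22²; (x − 13.1)² + (y + 111.0)² = 228.18²; (x − 87.5)² + (y − 142.2)² = 103.74².
Subtracting the BRK equation from the PAS and JRSC equations removes the quadratic terms:
114.8 x − 314.6 y = -37870.19
263.6 x + 191.8 y = 18818.41
Solving the 2×2 system: x ≈ -12.8, y ≈ 115.7 km.
Check against BRK (with the unrounded x, y): √((x + 44.3)²+(y − 46.3)²) = 76.22 ≈ 76.22 km. ✓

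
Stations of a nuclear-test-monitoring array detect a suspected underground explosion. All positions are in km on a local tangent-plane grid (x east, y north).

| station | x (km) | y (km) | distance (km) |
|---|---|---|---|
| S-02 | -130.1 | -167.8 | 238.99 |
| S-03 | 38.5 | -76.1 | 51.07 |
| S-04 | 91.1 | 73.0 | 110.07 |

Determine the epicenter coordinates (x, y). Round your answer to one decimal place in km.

Circle about each station: (x + 130.1)² + (y + 167.8)² = 238.99²; (x − 38.5)² + (y + 76.1)² = 51.07²; (x − 91.1)² + (y − 73.0)² = 110.07².
Subtracting pairs of circle equations eliminates x²+y² and gives linear equations (the radical axes):
337.2 x + 183.4 y = 16698.69
442.4 x + 481.6 y = 13546.18
Solving the 2×2 system: x ≈ 68.4, y ≈ -34.7 km.
Check against S-02 (with the unrounded x, y): √((x + 130.1)²+(y + 167.8)²) = 238.99 ≈ 238.99 km. ✓

x ≈ 68.4 km, y ≈ -34.7 km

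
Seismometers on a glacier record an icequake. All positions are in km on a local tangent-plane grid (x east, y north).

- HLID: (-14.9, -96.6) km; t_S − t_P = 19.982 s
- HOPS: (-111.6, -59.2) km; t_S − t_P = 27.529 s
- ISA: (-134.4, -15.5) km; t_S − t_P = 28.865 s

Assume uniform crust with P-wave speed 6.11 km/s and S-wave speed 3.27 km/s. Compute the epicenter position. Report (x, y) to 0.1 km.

65.8 km east, 18.5 km north

Distance from S−P lag: d = Δt · v_P v_S / (v_P − v_S) = Δt · (6.11·3.27)/(6.11−3.27) ≈ 7.0351·Δt.
So d_HLID = 140.58, d_HOPS = 193.67, d_ISA = 203.07 km.
Circle about each station: (x + 14.9)² + (y + 96.6)² = 140.58²; (x + 111.6)² + (y + 59.2)² = 193.67²; (x + 134.4)² + (y + 15.5)² = 203.07².
Subtracting the HLID equation from the HOPS and ISA equations removes the quadratic terms:
-193.4 x + 74.8 y = -11339.70
-239.0 x + 162.2 y = -12724.65
Solving the 2×2 system: x ≈ 65.8, y ≈ 18.5 km.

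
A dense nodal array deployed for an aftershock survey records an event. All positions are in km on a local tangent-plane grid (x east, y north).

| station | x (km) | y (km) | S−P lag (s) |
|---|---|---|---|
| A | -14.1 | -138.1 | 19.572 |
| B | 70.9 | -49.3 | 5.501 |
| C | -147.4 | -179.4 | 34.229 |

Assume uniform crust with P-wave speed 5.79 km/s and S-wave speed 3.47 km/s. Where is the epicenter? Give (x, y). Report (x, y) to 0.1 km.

x ≈ 94.3 km, y ≈ -7.8 km

Distance from S−P lag: d = Δt · v_P v_S / (v_P − v_S) = Δt · (5.79·3.47)/(5.79−3.47) ≈ 8.6600·Δt.
So d_A = 169.49, d_B = 47.64, d_C = 296.42 km.
Circle about each station: (x + 14.1)² + (y + 138.1)² = 169.49²; (x − 70.9)² + (y + 49.3)² = 47.64²; (x + 147.4)² + (y + 179.4)² = 296.42².
Subtracting the A equation from the B and C equations removes the quadratic terms:
170.0 x + 177.6 y = 14644.17
-266.6 x − 82.6 y = -24497.26
Solving the 2×2 system: x ≈ 94.3, y ≈ -7.8 km.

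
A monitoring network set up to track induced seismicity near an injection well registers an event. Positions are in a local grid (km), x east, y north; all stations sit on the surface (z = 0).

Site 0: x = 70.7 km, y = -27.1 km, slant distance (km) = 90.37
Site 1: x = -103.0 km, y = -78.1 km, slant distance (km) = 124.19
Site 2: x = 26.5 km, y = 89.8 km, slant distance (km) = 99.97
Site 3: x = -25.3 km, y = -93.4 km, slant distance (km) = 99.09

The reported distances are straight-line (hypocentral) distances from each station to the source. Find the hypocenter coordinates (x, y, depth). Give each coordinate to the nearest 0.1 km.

Each station gives a sphere (x−x_i)² + (y−y_i)² + z² = d_i² (stations at z=0).
Subtracting the Site 0 sphere from Site 1 and Site 2: z² cancels, leaving linear equations in x and y:
-347.4 x − 102.0 y = 3719.29
-88.4 x + 233.8 y = 1206.13
Solving: x ≈ -11.000, y ≈ 1.000 km (keep extra digits for the depth step; rounded: -11.0, 1.0).
Then from the Site 0 sphere: z² = 90.37² − (x − 70.7)² − (y + 27.1)² with x = -11.000, y = 1.000, so z ≈ 26.500 ≈ 26.5 km.

(-11.0, 1.0, 26.5)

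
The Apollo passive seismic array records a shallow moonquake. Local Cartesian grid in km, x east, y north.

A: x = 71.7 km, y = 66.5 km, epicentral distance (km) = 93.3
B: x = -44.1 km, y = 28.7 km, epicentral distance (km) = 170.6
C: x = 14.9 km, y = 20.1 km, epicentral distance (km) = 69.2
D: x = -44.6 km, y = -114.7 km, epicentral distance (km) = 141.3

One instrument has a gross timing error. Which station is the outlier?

Solve using three stations at a time. Using A, C, D (subtract circle equations pairwise → linear system) gives (x, y) ≈ (66.0, -26.7).
Distances from that point to each station vs reported:
  A: calculated 93.4 vs reported 93.3 → residual 0.1 km
  B: calculated 123.3 vs reported 170.6 → residual 47.3 km
  C: calculated 69.3 vs reported 69.2 → residual 0.1 km
  D: calculated 141.3 vs reported 141.3 → residual 0.0 km
A, C, D are mutually consistent (residuals ≈ 0); B is off by 47.3 km.

B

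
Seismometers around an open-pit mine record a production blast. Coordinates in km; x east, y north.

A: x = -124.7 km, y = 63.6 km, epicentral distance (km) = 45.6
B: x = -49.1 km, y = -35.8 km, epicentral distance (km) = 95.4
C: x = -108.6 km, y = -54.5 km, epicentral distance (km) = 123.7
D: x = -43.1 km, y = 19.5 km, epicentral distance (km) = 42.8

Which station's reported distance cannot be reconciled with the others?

Solve using three stations at a time. Using B, C, D (subtract circle equations pairwise → linear system) gives (x, y) ≈ (-59.5, 59.0).
Distances from that point to each station vs reported:
  A: calculated 65.4 vs reported 45.6 → residual 19.8 km
  B: calculated 95.4 vs reported 95.4 → residual 0.0 km
  C: calculated 123.7 vs reported 123.7 → residual 0.0 km
  D: calculated 42.8 vs reported 42.8 → residual 0.0 km
B, C, D are mutually consistent (residuals ≈ 0); A is off by 19.8 km.

A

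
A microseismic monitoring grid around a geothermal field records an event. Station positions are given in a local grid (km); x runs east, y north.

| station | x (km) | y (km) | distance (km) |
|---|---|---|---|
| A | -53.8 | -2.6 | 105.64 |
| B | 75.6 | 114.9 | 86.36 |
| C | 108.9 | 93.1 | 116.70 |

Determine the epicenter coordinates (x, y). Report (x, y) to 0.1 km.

Circle about each station: (x + 53.8)² + (y + 2.6)² = 105.64²; (x − 75.6)² + (y − 114.9)² = 86.36²; (x − 108.9)² + (y − 93.1)² = 116.70².
Subtracting pairs of circle equations eliminates x²+y² and gives linear equations (the radical axes):
258.8 x + 235.0 y = 19717.93
325.4 x + 191.4 y = 15166.54
Solving the 2×2 system: x ≈ -7.8, y ≈ 92.5 km.

(-7.8, 92.5)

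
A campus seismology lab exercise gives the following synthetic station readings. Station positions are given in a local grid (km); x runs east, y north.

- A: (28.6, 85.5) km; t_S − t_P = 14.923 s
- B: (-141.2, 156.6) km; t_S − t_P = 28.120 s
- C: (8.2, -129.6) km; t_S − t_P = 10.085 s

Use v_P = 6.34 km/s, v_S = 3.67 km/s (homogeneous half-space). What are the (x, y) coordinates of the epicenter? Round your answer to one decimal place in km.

2.5 km east, -41.9 km north

Distance from S−P lag: d = Δt · v_P v_S / (v_P − v_S) = Δt · (6.34·3.67)/(6.34−3.67) ≈ 8.7145·Δt.
So d_A = 130.05, d_B = 245.05, d_C = 87.89 km.
Circle about each station: (x − 28.6)² + (y − 85.5)² = 130.05²; (x + 141.2)² + (y − 156.6)² = 245.05²; (x − 8.2)² + (y + 129.6)² = 87.89².
Subtracting pairs of circle equations eliminates x²+y² and gives linear equations (the radical axes):
-339.6 x + 142.2 y = -6803.71
-40.8 x − 430.2 y = 17923.54
Solving the 2×2 system: x ≈ 2.5, y ≈ -41.9 km.
Check against A (with the unrounded x, y): √((x − 28.6)²+(y − 85.5)²) = 130.05 ≈ 130.05 km. ✓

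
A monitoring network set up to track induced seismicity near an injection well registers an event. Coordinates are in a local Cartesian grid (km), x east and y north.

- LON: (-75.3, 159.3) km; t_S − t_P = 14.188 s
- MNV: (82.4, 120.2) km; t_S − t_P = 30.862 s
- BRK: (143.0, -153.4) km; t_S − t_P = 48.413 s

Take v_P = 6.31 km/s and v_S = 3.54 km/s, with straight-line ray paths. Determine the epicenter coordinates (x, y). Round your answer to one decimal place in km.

x ≈ -164.3 km, y ≈ 87.4 km

Distance from S−P lag: d = Δt · v_P v_S / (v_P − v_S) = Δt · (6.31·3.54)/(6.31−3.54) ≈ 8.0640·Δt.
So d_LON = 114.41, d_MNV = 248.87, d_BRK = 390.40 km.
Circle about each station: (x + 75.3)² + (y − 159.3)² = 114.41²; (x − 82.4)² + (y − 120.2)² = 248.87²; (x − 143.0)² + (y + 153.4)² = 390.40².
Subtracting pairs of circle equations eliminates x²+y² and gives linear equations (the radical axes):
315.4 x − 78.2 y = -58655.41
436.6 x − 625.4 y = -126388.53
Solving the 2×2 system: x ≈ -164.3, y ≈ 87.4 km.
Check against LON (with the unrounded x, y): √((x + 75.3)²+(y − 159.3)²) = 114.42 ≈ 114.41 km. ✓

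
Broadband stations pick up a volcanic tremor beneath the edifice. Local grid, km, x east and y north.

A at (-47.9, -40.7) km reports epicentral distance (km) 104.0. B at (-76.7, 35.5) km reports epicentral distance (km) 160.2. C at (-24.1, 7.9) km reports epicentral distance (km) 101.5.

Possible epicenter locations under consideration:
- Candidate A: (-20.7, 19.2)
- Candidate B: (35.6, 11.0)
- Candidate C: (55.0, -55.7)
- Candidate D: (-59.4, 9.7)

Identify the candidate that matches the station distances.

Candidate C

For each candidate, compare |candidate − station| to the reported distance:
Candidate A: residuals A 38.2, B 101.9, C 89.7 → max 101.9 km
Candidate B: residuals A 5.8, B 45.3, C 41.7 → max 45.3 km
Candidate C: residuals A 0.0, B 0.0, C 0.0 → max 0.0 km
Candidate D: residuals A 52.3, B 129.1, C 66.2 → max 129.1 km
Only Candidate C has all residuals ≈ 0.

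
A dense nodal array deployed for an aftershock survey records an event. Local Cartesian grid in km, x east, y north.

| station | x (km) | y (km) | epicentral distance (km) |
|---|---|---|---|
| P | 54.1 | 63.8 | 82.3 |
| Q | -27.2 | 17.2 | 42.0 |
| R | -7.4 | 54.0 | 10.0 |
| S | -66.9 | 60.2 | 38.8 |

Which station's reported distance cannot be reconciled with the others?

Solve using three stations at a time. Using P, Q, S (subtract circle equations pairwise → linear system) gives (x, y) ≈ (-28.1, 59.2).
Distances from that point to each station vs reported:
  P: calculated 82.3 vs reported 82.3 → residual 0.0 km
  Q: calculated 42.0 vs reported 42.0 → residual 0.0 km
  R: calculated 21.3 vs reported 10.0 → residual 11.3 km
  S: calculated 38.8 vs reported 38.8 → residual 0.0 km
P, Q, S are mutually consistent (residuals ≈ 0); R is off by 11.3 km.

R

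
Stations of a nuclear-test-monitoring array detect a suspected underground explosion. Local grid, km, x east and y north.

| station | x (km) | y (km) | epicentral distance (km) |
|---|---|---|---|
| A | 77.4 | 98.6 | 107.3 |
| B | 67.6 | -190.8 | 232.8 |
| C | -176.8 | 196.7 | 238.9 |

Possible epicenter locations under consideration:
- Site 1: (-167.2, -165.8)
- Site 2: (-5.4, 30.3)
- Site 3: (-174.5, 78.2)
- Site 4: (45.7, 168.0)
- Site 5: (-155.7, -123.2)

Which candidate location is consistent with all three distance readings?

For each candidate, compare |candidate − station| to the reported distance:
Site 1: residuals A 252.9, B 3.3, C 123.7 → max 252.9 km
Site 2: residuals A 0.0, B 0.0, C 0.0 → max 0.0 km
Site 3: residuals A 145.4, B 129.1, C 120.4 → max 145.4 km
Site 4: residuals A 31.0, B 126.7, C 14.6 → max 126.7 km
Site 5: residuals A 214.5, B 0.5, C 81.7 → max 214.5 km
Only Site 2 has all residuals ≈ 0.

Site 2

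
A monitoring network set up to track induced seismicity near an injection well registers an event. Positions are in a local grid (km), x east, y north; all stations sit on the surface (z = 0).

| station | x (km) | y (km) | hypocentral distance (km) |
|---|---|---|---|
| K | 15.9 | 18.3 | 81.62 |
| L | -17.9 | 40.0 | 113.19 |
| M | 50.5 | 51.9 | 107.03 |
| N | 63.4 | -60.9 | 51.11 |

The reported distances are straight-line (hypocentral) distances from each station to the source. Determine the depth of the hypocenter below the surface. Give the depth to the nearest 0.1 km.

43.8 km

Each station gives a sphere (x−x_i)² + (y−y_i)² + z² = d_i² (stations at z=0).
Subtracting the K sphere from L and M: z² cancels, leaving linear equations in x and y:
-67.6 x + 43.4 y = -4817.44
69.2 x + 67.2 y = -137.44
Solving: x ≈ 42.111, y ≈ -45.409 km (keep extra digits for the depth step; rounded: 42.1, -45.4).
Then from the K sphere: z² = 81.62² − (x − 15.9)² − (y − 18.3)² with x = 42.111, y = -45.409, so z ≈ 43.772 ≈ 43.8 km.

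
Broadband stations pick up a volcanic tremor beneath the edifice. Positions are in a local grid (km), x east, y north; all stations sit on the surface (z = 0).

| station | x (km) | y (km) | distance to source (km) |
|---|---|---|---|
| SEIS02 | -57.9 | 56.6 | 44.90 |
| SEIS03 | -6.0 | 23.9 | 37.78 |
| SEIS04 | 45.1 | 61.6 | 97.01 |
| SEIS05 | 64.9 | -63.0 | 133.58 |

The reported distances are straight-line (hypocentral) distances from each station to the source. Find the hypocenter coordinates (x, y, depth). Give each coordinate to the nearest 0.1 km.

Each station gives a sphere (x−x_i)² + (y−y_i)² + z² = d_i² (stations at z=0).
Subtracting the SEIS02 sphere from SEIS03 and SEIS04: z² cancels, leaving linear equations in x and y:
103.8 x − 65.4 y = -5360.08
206.0 x + 10.0 y = -8122.33
Solving: x ≈ -40.302, y ≈ 17.992 km (keep extra digits for the depth step; rounded: -40.3, 18.0).
Then from the SEIS02 sphere: z² = 44.90² − (x + 57.9)² − (y − 56.6)² with x = -40.302, y = 17.992, so z ≈ 14.688 ≈ 14.7 km.
Check against SEIS05 (with the unrounded solution): distance 133.58 ≈ 133.58 km. ✓

x ≈ -40.3 km, y ≈ 18.0 km, depth ≈ 14.7 km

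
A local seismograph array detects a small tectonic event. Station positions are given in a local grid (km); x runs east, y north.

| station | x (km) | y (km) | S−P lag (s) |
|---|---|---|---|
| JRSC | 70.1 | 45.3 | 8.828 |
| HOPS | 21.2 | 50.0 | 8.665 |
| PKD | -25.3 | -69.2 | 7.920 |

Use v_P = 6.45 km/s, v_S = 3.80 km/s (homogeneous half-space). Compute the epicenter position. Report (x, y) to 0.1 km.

Distance from S−P lag: d = Δt · v_P v_S / (v_P − v_S) = Δt · (6.45·3.80)/(6.45−3.80) ≈ 9.2491·Δt.
So d_JRSC = 81.65, d_HOPS = 80.14, d_PKD = 73.25 km.
Circle about each station: (x − 70.1)² + (y − 45.3)² = 81.65²; (x − 21.2)² + (y − 50.0)² = 80.14²; (x + 25.3)² + (y + 69.2)² = 73.25².
Subtracting the JRSC equation from the HOPS and PKD equations removes the quadratic terms:
-97.8 x + 9.4 y = -3772.36
-190.8 x − 229.0 y = -236.21
Solving the 2×2 system: x ≈ 35.8, y ≈ -28.8 km.
Check against JRSC (with the unrounded x, y): √((x − 70.1)²+(y − 45.3)²) = 81.65 ≈ 81.65 km. ✓

(35.8, -28.8)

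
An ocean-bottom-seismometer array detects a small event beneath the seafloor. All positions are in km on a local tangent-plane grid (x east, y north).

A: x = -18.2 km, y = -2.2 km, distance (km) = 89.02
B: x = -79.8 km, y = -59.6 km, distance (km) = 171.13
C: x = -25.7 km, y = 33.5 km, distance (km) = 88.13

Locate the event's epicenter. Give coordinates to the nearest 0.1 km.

Circle about each station: (x + 18.2)² + (y + 2.2)² = 89.02²; (x + 79.8)² + (y + 59.6)² = 171.13²; (x + 25.7)² + (y − 33.5)² = 88.13².
Subtracting the A equation from the B and C equations removes the quadratic terms:
-123.2 x − 114.8 y = -11776.80
-15.0 x + 71.4 y = 1604.32
Solving the 2×2 system: x ≈ 62.4, y ≈ 35.6 km.

62.4 km east, 35.6 km north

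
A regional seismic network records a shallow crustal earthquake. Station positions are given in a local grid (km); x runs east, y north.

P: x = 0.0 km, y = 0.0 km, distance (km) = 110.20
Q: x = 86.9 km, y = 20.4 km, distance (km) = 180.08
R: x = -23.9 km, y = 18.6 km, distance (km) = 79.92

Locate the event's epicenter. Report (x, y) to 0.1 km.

Circle about each station: x² + y² = 110.20²; (x − 86.9)² + (y − 20.4)² = 180.08²; (x + 23.9)² + (y − 18.6)² = 79.92².
Subtracting pairs of circle equations eliminates x²+y² and gives linear equations (the radical axes):
173.8 x + 40.8 y = -12317.00
-47.8 x + 37.2 y = 6674.00
Solving the 2×2 system: x ≈ -86.8, y ≈ 67.9 km.

x ≈ -86.8 km, y ≈ 67.9 km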